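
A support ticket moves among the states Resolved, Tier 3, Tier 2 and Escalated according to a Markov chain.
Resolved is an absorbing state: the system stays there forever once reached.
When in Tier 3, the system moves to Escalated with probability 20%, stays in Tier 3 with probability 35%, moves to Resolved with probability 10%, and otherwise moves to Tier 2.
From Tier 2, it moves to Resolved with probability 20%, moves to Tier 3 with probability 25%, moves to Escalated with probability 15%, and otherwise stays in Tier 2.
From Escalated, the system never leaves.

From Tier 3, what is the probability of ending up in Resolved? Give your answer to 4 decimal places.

Let h(s) be the probability of absorption at Resolved starting from transient state s. Then h(Resolved) = 1 and h(Escalated) = 0. By first-step analysis:
h(Tier 3) = 0.1·1 + 0.35·h(Tier 3) + 0.35·h(Tier 2) + 0.2·0
h(Tier 2) = 0.2·1 + 0.25·h(Tier 3) + 0.4·h(Tier 2) + 0.15·0
Solving: h(Tier 3) = 0.4298, h(Tier 2) = 0.5124.
Starting from Tier 3, the probability is 0.4298.

0.4298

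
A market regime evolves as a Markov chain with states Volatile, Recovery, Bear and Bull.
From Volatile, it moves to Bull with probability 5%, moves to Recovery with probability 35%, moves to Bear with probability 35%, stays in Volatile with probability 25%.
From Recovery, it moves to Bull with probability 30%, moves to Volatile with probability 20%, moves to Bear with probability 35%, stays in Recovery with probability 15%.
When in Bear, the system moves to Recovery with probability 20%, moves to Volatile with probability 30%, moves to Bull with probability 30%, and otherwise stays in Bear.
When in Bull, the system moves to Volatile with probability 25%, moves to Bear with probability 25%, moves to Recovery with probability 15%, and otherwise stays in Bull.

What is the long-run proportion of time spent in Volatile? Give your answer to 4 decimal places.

0.2534

Let the stationary distribution be π with π = πP and π_1 + π_2 + π_3 + π_4 = 1.
π_1 = 0.25·π_1 + 0.2·π_2 + 0.3·π_3 + 0.25·π_4
π_2 = 0.35·π_1 + 0.15·π_2 + 0.2·π_3 + 0.15·π_4
π_3 = 0.35·π_1 + 0.35·π_2 + 0.2·π_3 + 0.25·π_4
Solving with the normalization constraint gives π = (0.2534, 0.2148, 0.2827, 0.2491).
So the stationary probability of Volatile is 0.2534.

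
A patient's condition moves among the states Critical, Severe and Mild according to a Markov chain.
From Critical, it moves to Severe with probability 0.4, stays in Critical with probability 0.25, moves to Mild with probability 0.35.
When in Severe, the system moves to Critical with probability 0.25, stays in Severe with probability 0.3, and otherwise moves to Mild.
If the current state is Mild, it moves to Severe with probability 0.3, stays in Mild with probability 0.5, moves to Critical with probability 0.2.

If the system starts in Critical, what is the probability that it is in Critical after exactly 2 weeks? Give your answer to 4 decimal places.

0.2325

Sum over the intermediate state after 1 week:
P = P(Critical→Critical)·P(Critical→Critical) + P(Critical→Severe)·P(Severe→Critical) + P(Critical→Mild)·P(Mild→Critical)
  = 0.25×0.25 + 0.4×0.25 + 0.35×0.2
  = 0.0625 + 0.1000 + 0.0700 = 0.2325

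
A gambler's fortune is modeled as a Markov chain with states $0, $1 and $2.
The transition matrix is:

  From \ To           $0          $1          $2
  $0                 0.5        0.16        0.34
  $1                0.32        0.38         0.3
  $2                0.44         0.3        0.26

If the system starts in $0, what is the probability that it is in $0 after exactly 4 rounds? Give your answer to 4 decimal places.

Propagate the distribution vector 4 rounds from $0.
After 0 rounds: (1.0000, 0.0000, 0.0000)
After 1 round: (0.5000, 0.1600, 0.3400)
After 2 rounds: (0.4508, 0.2428, 0.3064)
After 3 rounds: (0.4379, 0.2563, 0.3058)
After 4 rounds: (0.4355, 0.2592, 0.3053)
P(in $0 after 4 rounds) = 0.4355

0.4355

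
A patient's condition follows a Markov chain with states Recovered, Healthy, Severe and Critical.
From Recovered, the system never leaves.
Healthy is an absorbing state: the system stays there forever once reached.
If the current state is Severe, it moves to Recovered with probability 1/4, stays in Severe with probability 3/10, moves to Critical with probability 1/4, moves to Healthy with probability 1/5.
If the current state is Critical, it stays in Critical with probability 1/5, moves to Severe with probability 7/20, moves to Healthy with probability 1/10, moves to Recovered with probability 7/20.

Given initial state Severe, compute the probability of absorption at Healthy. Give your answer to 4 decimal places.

0.3915

Let h(s) be the probability of absorption at Healthy starting from transient state s. Then h(Healthy) = 1 and h(Recovered) = 0. By first-step analysis:
h(Severe) = 0.25·0 + 0.2·1 + 0.3·h(Severe) + 0.25·h(Critical)
h(Critical) = 0.35·0 + 0.1·1 + 0.35·h(Severe) + 0.2·h(Critical)
Solving: h(Severe) = 0.3915, h(Critical) = 0.2963.
Starting from Severe, the probability is 0.3915.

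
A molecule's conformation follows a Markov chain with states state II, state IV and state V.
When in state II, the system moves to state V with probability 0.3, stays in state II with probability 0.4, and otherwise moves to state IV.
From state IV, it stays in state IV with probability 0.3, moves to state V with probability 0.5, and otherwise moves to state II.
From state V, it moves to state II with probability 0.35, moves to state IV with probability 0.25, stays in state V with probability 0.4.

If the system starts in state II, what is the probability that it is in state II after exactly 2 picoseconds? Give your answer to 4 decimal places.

Sum over the intermediate state after 1 picosecond:
P = P(state II→state II)·P(state II→state II) + P(state II→state IV)·P(state IV→state II) + P(state II→state V)·P(state V→state II)
  = 0.4×0.4 + 0.3×0.2 + 0.3×0.35
  = 0.1600 + 0.0600 + 0.1050 = 0.3250

0.3250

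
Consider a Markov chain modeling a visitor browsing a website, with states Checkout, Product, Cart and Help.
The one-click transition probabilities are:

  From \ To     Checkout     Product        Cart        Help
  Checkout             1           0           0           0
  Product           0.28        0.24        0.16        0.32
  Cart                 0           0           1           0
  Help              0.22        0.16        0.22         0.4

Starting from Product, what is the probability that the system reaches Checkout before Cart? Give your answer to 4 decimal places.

Let h(s) be the probability of absorption at Checkout starting from transient state s. Then h(Checkout) = 1 and h(Cart) = 0. By first-step analysis:
h(Product) = 0.28·1 + 0.24·h(Product) + 0.16·0 + 0.32·h(Help)
h(Help) = 0.22·1 + 0.16·h(Product) + 0.22·0 + 0.4·h(Help)
Solving: h(Product) = 0.5889, h(Help) = 0.5237.
Starting from Product, the probability is 0.5889.

0.5889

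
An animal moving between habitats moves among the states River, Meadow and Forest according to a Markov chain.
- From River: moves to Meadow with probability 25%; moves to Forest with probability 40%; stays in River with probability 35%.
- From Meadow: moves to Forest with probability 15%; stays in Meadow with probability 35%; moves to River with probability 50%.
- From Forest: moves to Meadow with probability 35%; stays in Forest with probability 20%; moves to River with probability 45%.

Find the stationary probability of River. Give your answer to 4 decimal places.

Let the stationary distribution be π with π = πP and π_1 + π_2 + π_3 = 1.
π_1 = 0.35·π_1 + 0.5·π_2 + 0.45·π_3
π_2 = 0.25·π_1 + 0.35·π_2 + 0.35·π_3
Solving with the normalization constraint gives π = (0.4231, 0.3077, 0.2692).
So the stationary probability of River is 0.4231.

0.4231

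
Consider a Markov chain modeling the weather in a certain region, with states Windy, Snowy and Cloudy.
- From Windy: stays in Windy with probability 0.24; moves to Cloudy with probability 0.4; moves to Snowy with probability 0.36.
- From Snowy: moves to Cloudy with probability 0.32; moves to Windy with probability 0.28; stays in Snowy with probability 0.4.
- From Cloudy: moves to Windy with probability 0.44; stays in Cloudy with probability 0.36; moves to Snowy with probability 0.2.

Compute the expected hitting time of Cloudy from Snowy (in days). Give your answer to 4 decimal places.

2.9279

Let t(s) be the expected number of days to first reach Cloudy from state s, with t(Cloudy) = 0. Conditioning on the first day:
t(Windy) = 1 + 0.24·t(Windy) + 0.36·t(Snowy)
t(Snowy) = 1 + 0.28·t(Windy) + 0.4·t(Snowy)
Solving: t(Windy) = 2.7027, t(Snowy) = 2.9279.
Expected days from Snowy to Cloudy: 2.9279.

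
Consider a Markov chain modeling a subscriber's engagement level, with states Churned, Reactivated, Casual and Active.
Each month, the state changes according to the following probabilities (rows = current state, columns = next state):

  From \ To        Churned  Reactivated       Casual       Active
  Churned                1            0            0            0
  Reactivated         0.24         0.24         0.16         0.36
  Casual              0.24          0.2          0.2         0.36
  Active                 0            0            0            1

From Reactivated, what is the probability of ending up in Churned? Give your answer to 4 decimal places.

0.4000

Let h(s) be the probability of absorption at Churned starting from transient state s. Then h(Churned) = 1 and h(Active) = 0. By first-step analysis:
h(Reactivated) = 0.24·1 + 0.24·h(Reactivated) + 0.16·h(Casual) + 0.36·0
h(Casual) = 0.24·1 + 0.2·h(Reactivated) + 0.2·h(Casual) + 0.36·0
Solving: h(Reactivated) = 0.4000, h(Casual) = 0.4000.
Starting from Reactivated, the probability is 0.4000.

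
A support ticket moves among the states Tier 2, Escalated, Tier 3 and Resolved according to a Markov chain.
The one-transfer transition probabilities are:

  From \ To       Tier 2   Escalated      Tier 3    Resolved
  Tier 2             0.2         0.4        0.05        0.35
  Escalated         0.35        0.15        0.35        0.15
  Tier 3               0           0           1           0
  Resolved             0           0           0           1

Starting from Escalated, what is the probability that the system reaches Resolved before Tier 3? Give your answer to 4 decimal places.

Let h(s) be the probability of absorption at Resolved starting from transient state s. Then h(Resolved) = 1 and h(Tier 3) = 0. By first-step analysis:
h(Tier 2) = 0.2·h(Tier 2) + 0.4·h(Escalated) + 0.05·0 + 0.35·1
h(Escalated) = 0.35·h(Tier 2) + 0.15·h(Escalated) + 0.35·0 + 0.15·1
Solving: h(Tier 2) = 0.6620, h(Escalated) = 0.4491.
Starting from Escalated, the probability is 0.4491.

0.4491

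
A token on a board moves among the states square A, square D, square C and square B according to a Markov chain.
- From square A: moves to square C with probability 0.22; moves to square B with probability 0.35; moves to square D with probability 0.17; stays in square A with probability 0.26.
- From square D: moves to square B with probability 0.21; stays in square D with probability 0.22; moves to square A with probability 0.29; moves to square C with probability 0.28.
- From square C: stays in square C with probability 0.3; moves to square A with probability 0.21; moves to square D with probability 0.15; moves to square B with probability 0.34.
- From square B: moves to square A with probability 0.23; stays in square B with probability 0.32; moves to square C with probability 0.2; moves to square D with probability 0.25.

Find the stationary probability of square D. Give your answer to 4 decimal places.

Let the stationary distribution be π with π = πP and π_1 + π_2 + π_3 + π_4 = 1.
π_1 = 0.26·π_1 + 0.29·π_2 + 0.21·π_3 + 0.23·π_4
π_2 = 0.17·π_1 + 0.22·π_2 + 0.15·π_3 + 0.25·π_4
π_3 = 0.22·π_1 + 0.28·π_2 + 0.3·π_3 + 0.2·π_4
Solving with the normalization constraint gives π = (0.2444, 0.1999, 0.2454, 0.3103).
So the stationary probability of square D is 0.1999.

0.1999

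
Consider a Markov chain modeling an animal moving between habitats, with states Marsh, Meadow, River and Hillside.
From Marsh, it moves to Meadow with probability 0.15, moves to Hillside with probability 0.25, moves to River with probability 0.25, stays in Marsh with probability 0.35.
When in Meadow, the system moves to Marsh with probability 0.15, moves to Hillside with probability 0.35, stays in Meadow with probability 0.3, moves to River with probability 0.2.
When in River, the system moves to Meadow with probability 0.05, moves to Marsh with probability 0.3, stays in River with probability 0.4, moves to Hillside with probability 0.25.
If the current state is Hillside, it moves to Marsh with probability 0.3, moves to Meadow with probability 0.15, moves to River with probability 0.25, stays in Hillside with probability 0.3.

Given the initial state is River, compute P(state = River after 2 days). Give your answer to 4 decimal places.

Propagate the distribution vector 2 days from River.
After 0 days: (0.0000, 0.0000, 1.0000, 0.0000)
After 1 day: (0.3000, 0.0500, 0.4000, 0.2500)
After 2 days: (0.3075, 0.1175, 0.3075, 0.2675)
P(in River after 2 days) = 0.3075

0.3075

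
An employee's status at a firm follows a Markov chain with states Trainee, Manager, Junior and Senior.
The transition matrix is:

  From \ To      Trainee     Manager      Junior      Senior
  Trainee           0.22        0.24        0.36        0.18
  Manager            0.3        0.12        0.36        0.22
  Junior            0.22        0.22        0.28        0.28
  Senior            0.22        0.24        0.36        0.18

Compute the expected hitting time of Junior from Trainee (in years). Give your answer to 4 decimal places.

Let t(s) be the expected number of years to first reach Junior from state s, with t(Junior) = 0. Conditioning on the first year:
t(Trainee) = 1 + 0.22·t(Trainee) + 0.24·t(Manager) + 0.18·t(Senior)
t(Manager) = 1 + 0.3·t(Trainee) + 0.12·t(Manager) + 0.22·t(Senior)
t(Senior) = 1 + 0.22·t(Trainee) + 0.24·t(Manager) + 0.18·t(Senior)
Solving: t(Trainee) = 2.7778, t(Manager) = 2.7778, t(Senior) = 2.7778.
Expected years from Trainee to Junior: 2.7778.

2.7778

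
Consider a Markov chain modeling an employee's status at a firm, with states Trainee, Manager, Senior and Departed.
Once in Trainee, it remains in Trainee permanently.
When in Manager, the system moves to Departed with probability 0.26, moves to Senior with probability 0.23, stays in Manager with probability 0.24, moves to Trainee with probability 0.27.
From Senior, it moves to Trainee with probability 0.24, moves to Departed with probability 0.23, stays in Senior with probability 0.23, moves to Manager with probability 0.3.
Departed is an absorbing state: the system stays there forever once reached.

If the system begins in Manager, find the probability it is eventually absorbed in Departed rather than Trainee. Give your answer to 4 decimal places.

Let h(s) be the probability of absorption at Departed starting from transient state s. Then h(Departed) = 1 and h(Trainee) = 0. By first-step analysis:
h(Manager) = 0.27·0 + 0.24·h(Manager) + 0.23·h(Senior) + 0.26·1
h(Senior) = 0.24·0 + 0.3·h(Manager) + 0.23·h(Senior) + 0.23·1
Solving: h(Manager) = 0.4903, h(Senior) = 0.4897.
Starting from Manager, the probability is 0.4903.

0.4903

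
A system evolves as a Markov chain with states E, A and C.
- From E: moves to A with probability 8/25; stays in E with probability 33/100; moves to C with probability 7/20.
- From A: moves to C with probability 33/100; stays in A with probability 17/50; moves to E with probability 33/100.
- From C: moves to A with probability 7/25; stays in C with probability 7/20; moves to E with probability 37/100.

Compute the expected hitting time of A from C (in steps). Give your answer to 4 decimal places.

3.3987

Let t(s) be the expected number of steps to first reach A from state s, with t(A) = 0. Conditioning on the first step:
t(E) = 1 + 0.33·t(E) + 0.35·t(C)
t(C) = 1 + 0.37·t(E) + 0.35·t(C)
Solving: t(E) = 3.2680, t(C) = 3.3987.
Expected steps from C to A: 3.3987.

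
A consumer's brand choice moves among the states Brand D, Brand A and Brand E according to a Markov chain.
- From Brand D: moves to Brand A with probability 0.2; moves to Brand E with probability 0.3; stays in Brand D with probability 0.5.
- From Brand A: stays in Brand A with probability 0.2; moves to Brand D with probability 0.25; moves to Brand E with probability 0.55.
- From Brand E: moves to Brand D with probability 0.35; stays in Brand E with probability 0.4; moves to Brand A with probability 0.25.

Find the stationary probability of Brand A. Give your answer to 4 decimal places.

Let the stationary distribution be π with π = πP and π_1 + π_2 + π_3 = 1.
π_1 = 0.5·π_1 + 0.25·π_2 + 0.35·π_3
π_2 = 0.2·π_1 + 0.2·π_2 + 0.25·π_3
Solving with the normalization constraint gives π = (0.3859, 0.2197, 0.3944).
So the stationary probability of Brand A is 0.2197.

0.2197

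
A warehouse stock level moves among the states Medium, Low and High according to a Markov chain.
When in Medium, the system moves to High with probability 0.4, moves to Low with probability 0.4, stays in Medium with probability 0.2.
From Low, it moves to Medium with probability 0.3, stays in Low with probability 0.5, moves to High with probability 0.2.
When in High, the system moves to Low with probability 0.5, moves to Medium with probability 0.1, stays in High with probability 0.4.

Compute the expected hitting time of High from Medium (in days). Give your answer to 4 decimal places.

3.2143

Let t(s) be the expected number of days to first reach High from state s, with t(High) = 0. Conditioning on the first day:
t(Medium) = 1 + 0.2·t(Medium) + 0.4·t(Low)
t(Low) = 1 + 0.3·t(Medium) + 0.5·t(Low)
Solving: t(Medium) = 3.2143, t(Low) = 3.9286.
Expected days from Medium to High: 3.2143.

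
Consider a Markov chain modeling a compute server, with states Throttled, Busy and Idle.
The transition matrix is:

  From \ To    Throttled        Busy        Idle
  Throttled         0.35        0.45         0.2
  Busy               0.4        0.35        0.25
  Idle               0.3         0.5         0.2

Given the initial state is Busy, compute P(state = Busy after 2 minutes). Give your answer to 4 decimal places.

Sum over the intermediate state after 1 minute:
P = P(Busy→Throttled)·P(Throttled→Busy) + P(Busy→Busy)·P(Busy→Busy) + P(Busy→Idle)·P(Idle→Busy)
  = 0.4×0.45 + 0.35×0.35 + 0.25×0.5
  = 0.1800 + 0.1225 + 0.1250 = 0.4275

0.4275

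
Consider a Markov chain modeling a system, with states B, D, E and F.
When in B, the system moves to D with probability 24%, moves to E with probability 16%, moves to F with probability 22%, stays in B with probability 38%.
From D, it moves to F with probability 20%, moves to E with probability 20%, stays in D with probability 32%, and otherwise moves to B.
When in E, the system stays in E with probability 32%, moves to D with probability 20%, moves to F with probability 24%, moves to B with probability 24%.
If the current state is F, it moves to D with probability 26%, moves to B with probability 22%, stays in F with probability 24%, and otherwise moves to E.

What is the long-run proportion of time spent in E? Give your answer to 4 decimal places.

0.2347

Let the stationary distribution be π with π = πP and π_1 + π_2 + π_3 + π_4 = 1.
π_1 = 0.38·π_1 + 0.28·π_2 + 0.24·π_3 + 0.22·π_4
π_2 = 0.24·π_1 + 0.32·π_2 + 0.2·π_3 + 0.26·π_4
π_3 = 0.16·π_1 + 0.2·π_2 + 0.32·π_3 + 0.28·π_4
Solving with the normalization constraint gives π = (0.2857, 0.2555, 0.2347, 0.2241).
So the stationary probability of E is 0.2347.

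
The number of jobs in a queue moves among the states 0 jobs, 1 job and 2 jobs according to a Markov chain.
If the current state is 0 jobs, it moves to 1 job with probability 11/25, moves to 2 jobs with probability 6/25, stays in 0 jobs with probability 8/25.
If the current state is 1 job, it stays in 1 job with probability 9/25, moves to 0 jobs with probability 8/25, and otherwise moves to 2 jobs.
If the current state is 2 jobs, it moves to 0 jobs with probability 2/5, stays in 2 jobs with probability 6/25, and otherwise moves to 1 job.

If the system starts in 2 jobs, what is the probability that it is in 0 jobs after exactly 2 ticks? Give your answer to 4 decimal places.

Sum over the intermediate state after 1 tick:
P = P(2 jobs→0 jobs)·P(0 jobs→0 jobs) + P(2 jobs→1 job)·P(1 job→0 jobs) + P(2 jobs→2 jobs)·P(2 jobs→0 jobs)
  = 0.4×0.32 + 0.36×0.32 + 0.24×0.4
  = 0.1280 + 0.1152 + 0.0960 = 0.3392

0.3392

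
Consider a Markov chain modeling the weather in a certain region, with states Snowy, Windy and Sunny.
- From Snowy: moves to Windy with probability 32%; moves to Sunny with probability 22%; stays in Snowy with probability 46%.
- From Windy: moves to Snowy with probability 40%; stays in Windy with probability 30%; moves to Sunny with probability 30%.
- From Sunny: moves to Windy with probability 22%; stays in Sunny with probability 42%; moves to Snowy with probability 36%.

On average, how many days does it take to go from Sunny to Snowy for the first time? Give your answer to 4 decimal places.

2.7059

Let t(s) be the expected number of days to first reach Snowy from state s, with t(Snowy) = 0. Conditioning on the first day:
t(Windy) = 1 + 0.3·t(Windy) + 0.3·t(Sunny)
t(Sunny) = 1 + 0.22·t(Windy) + 0.42·t(Sunny)
Solving: t(Windy) = 2.5882, t(Sunny) = 2.7059.
Expected days from Sunny to Snowy: 2.7059.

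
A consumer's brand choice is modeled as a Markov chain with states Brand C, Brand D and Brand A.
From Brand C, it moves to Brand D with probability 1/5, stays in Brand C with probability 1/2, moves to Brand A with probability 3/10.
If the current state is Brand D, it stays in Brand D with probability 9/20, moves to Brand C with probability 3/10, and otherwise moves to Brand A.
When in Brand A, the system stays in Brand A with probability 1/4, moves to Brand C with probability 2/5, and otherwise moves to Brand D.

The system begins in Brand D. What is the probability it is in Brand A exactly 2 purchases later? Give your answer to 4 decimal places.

Sum over the intermediate state after 1 purchase:
P = P(Brand D→Brand C)·P(Brand C→Brand A) + P(Brand D→Brand D)·P(Brand D→Brand A) + P(Brand D→Brand A)·P(Brand A→Brand A)
  = 0.3×0.3 + 0.45×0.25 + 0.25×0.25
  = 0.0900 + 0.1125 + 0.0625 = 0.2650

0.2650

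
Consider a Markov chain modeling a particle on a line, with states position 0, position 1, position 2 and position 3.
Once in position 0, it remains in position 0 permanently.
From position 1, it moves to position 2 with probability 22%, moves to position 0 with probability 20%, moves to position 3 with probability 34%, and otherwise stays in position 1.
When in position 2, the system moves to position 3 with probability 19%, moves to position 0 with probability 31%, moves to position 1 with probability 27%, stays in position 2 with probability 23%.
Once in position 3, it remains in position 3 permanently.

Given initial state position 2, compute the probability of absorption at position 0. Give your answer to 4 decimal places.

Let h(s) be the probability of absorption at position 0 starting from transient state s. Then h(position 0) = 1 and h(position 3) = 0. By first-step analysis:
h(position 1) = 0.2·1 + 0.24·h(position 1) + 0.22·h(position 2) + 0.34·0
h(position 2) = 0.31·1 + 0.27·h(position 1) + 0.23·h(position 2) + 0.19·0
Solving: h(position 1) = 0.4226, h(position 2) = 0.5508.
Starting from position 2, the probability is 0.5508.

0.5508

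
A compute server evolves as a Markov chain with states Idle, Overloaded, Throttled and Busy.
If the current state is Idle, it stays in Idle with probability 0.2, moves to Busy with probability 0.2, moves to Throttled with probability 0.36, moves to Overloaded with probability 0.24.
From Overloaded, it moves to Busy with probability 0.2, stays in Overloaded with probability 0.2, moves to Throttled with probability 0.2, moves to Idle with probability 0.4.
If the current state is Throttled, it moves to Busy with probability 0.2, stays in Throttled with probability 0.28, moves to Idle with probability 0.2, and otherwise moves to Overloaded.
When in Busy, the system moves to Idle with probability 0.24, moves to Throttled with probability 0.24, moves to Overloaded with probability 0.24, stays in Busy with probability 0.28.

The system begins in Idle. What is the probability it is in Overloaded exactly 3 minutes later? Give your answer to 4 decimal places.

0.2511

Propagate the distribution vector 3 minutes from Idle.
After 0 minutes: (1.0000, 0.0000, 0.0000, 0.0000)
After 1 minute: (0.2000, 0.2400, 0.3600, 0.2000)
After 2 minutes: (0.2560, 0.2592, 0.2688, 0.2160)
After 3 minutes: (0.2605, 0.2511, 0.2711, 0.2173)
P(in Overloaded after 3 minutes) = 0.2511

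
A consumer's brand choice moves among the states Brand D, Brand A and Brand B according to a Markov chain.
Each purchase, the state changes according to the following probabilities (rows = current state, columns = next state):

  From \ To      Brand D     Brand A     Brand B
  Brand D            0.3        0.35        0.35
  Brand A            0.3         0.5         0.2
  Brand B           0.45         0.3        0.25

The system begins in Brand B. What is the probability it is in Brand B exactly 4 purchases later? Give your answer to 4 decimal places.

Propagate the distribution vector 4 purchases from Brand B.
After 0 purchases: (0.0000, 0.0000, 1.0000)
After 1 purchase: (0.4500, 0.3000, 0.2500)
After 2 purchases: (0.3375, 0.3825, 0.2800)
After 3 purchases: (0.3420, 0.3934, 0.2646)
After 4 purchases: (0.3397, 0.3958, 0.2645)
P(in Brand B after 4 purchases) = 0.2645

0.2645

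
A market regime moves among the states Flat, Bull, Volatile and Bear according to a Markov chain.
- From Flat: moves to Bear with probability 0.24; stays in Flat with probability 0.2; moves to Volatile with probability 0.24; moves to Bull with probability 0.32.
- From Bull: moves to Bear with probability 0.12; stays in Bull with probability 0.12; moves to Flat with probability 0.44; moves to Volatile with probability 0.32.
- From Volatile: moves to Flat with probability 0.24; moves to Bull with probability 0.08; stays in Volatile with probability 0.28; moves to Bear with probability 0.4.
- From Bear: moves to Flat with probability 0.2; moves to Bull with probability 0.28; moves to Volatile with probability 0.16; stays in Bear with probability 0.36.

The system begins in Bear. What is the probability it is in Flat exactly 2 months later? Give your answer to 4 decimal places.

Propagate the distribution vector 2 months from Bear.
After 0 months: (0.0000, 0.0000, 0.0000, 1.0000)
After 1 month: (0.2000, 0.2800, 0.1600, 0.3600)
After 2 months: (0.2736, 0.2112, 0.2400, 0.2752)
P(in Flat after 2 months) = 0.2736

0.2736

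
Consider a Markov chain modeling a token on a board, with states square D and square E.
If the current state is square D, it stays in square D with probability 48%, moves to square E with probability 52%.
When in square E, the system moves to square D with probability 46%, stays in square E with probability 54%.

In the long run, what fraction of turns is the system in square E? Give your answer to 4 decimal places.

Let the stationary distribution be π with π = πP and π_1 + π_2 = 1.
π_1 = 0.48·π_1 + 0.46·π_2
Solving with the normalization constraint gives π = (0.4694, 0.5306).
So the stationary probability of square E is 0.5306.

0.5306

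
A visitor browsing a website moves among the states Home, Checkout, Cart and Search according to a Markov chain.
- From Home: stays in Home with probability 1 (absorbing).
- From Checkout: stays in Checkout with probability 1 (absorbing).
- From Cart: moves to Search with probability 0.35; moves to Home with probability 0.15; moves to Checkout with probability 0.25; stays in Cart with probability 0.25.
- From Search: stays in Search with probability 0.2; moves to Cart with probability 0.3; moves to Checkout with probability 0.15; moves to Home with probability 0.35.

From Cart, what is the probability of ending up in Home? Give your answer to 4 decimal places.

0.4899

Let h(s) be the probability of absorption at Home starting from transient state s. Then h(Home) = 1 and h(Checkout) = 0. By first-step analysis:
h(Cart) = 0.15·1 + 0.25·0 + 0.25·h(Cart) + 0.35·h(Search)
h(Search) = 0.35·1 + 0.15·0 + 0.3·h(Cart) + 0.2·h(Search)
Solving: h(Cart) = 0.4899, h(Search) = 0.6212.
Starting from Cart, the probability is 0.4899.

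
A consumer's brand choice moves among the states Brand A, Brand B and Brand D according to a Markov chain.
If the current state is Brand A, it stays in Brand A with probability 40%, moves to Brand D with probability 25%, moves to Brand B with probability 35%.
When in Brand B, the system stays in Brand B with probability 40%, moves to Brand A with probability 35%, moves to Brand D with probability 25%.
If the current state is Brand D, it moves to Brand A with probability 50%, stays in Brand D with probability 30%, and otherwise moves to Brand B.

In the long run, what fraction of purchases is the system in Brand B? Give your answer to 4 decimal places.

0.3269

Let the stationary distribution be π with π = πP and π_1 + π_2 + π_3 = 1.
π_1 = 0.4·π_1 + 0.35·π_2 + 0.5·π_3
π_2 = 0.35·π_1 + 0.4·π_2 + 0.2·π_3
Solving with the normalization constraint gives π = (0.4100, 0.3269, 0.2632).
So the stationary probability of Brand B is 0.3269.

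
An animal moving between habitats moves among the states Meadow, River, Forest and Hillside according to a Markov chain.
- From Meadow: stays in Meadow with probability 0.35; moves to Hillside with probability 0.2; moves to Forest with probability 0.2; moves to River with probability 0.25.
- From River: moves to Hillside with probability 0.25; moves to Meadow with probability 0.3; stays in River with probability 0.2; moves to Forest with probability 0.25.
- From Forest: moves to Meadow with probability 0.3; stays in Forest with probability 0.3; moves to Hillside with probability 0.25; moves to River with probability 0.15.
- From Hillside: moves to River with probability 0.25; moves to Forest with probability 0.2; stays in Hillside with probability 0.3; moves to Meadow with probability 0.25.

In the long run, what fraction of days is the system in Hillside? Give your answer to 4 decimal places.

Let the stationary distribution be π with π = πP and π_1 + π_2 + π_3 + π_4 = 1.
π_1 = 0.35·π_1 + 0.3·π_2 + 0.3·π_3 + 0.25·π_4
π_2 = 0.25·π_1 + 0.2·π_2 + 0.15·π_3 + 0.25·π_4
π_3 = 0.2·π_1 + 0.25·π_2 + 0.3·π_3 + 0.2·π_4
Solving with the normalization constraint gives π = (0.3028, 0.2158, 0.2342, 0.2472).
So the stationary probability of Hillside is 0.2472.

0.2472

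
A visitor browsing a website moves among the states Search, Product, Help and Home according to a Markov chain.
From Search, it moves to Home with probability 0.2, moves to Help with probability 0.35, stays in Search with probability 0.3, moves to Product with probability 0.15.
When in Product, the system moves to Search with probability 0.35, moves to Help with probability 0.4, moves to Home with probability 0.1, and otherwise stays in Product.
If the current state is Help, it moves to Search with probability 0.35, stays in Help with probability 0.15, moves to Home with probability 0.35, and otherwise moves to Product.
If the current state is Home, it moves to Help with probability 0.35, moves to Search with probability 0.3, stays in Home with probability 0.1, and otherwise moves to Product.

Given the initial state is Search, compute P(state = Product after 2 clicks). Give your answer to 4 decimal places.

0.1700

Propagate the distribution vector 2 clicks from Search.
After 0 clicks: (1.0000, 0.0000, 0.0000, 0.0000)
After 1 click: (0.3000, 0.1500, 0.3500, 0.2000)
After 2 clicks: (0.3250, 0.1700, 0.2875, 0.2175)
P(in Product after 2 clicks) = 0.1700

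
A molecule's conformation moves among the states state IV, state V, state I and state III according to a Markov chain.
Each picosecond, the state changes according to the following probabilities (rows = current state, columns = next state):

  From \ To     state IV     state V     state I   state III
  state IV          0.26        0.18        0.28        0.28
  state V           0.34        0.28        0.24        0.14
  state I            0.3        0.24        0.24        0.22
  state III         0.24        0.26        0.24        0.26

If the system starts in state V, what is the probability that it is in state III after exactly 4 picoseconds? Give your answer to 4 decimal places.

Propagate the distribution vector 4 picoseconds from state V.
After 0 picoseconds: (0.0000, 1.0000, 0.0000, 0.0000)
After 1 picosecond: (0.3400, 0.2800, 0.2400, 0.1400)
After 2 picoseconds: (0.2892, 0.2336, 0.2536, 0.2236)
After 3 picoseconds: (0.2844, 0.2365, 0.2516, 0.2276)
After 4 picoseconds: (0.2844, 0.2369, 0.2514, 0.2272)
P(in state III after 4 picoseconds) = 0.2272

0.2272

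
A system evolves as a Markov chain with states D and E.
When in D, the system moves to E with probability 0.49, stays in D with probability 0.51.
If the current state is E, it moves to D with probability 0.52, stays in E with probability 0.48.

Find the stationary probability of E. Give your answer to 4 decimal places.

Let the stationary distribution be π with π = πP and π_1 + π_2 = 1.
π_1 = 0.51·π_1 + 0.52·π_2
Solving with the normalization constraint gives π = (0.5149, 0.4851).
So the stationary probability of E is 0.4851.

0.4851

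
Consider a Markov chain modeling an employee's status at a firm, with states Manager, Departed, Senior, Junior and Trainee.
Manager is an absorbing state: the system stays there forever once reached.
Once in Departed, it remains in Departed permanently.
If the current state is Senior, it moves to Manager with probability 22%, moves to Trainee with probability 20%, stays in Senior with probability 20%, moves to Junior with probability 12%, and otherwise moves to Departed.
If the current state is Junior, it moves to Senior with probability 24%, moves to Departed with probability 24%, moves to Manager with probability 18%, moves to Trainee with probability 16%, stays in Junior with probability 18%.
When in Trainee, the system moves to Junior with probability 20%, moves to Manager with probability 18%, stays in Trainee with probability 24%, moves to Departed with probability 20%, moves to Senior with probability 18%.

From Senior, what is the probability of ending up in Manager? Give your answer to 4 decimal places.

Let h(s) be the probability of absorption at Manager starting from transient state s. Then h(Manager) = 1 and h(Departed) = 0. By first-step analysis:
h(Senior) = 0.22·1 + 0.26·0 + 0.2·h(Senior) + 0.12·h(Junior) + 0.2·h(Trainee)
h(Junior) = 0.18·1 + 0.24·0 + 0.24·h(Senior) + 0.18·h(Junior) + 0.16·h(Trainee)
h(Trainee) = 0.18·1 + 0.2·0 + 0.18·h(Senior) + 0.2·h(Junior) + 0.24·h(Trainee)
Solving: h(Senior) = 0.4569, h(Junior) = 0.4433, h(Trainee) = 0.4617.
Starting from Senior, the probability is 0.4569.

0.4569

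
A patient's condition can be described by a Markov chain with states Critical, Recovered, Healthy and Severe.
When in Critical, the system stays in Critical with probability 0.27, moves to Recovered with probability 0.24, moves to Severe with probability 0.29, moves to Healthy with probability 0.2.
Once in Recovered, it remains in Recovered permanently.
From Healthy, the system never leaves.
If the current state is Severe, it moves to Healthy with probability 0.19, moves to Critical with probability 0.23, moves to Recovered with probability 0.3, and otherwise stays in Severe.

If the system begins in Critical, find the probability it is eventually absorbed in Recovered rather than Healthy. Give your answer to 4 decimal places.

Let h(s) be the probability of absorption at Recovered starting from transient state s. Then h(Recovered) = 1 and h(Healthy) = 0. By first-step analysis:
h(Critical) = 0.27·h(Critical) + 0.24·1 + 0.2·0 + 0.29·h(Severe)
h(Severe) = 0.23·h(Critical) + 0.3·1 + 0.19·0 + 0.28·h(Severe)
Solving: h(Critical) = 0.5661, h(Severe) = 0.5975.
Starting from Critical, the probability is 0.5661.

0.5661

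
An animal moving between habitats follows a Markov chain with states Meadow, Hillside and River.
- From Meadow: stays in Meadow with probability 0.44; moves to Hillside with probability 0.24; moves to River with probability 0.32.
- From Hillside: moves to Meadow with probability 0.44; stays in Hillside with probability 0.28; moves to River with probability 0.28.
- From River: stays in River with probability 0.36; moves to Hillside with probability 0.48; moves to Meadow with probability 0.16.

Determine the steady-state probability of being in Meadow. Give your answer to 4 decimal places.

0.3505

Let the stationary distribution be π with π = πP and π_1 + π_2 + π_3 = 1.
π_1 = 0.44·π_1 + 0.44·π_2 + 0.16·π_3
π_2 = 0.24·π_1 + 0.28·π_2 + 0.48·π_3
Solving with the normalization constraint gives π = (0.3505, 0.3299, 0.3196).
So the stationary probability of Meadow is 0.3505.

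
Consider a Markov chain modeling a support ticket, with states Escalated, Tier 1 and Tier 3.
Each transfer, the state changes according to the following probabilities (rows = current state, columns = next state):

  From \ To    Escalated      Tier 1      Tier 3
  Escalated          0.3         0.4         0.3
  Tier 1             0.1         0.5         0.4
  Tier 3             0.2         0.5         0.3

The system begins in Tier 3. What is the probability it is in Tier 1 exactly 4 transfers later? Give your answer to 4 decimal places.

Propagate the distribution vector 4 transfers from Tier 3.
After 0 transfers: (0.0000, 0.0000, 1.0000)
After 1 transfer: (0.2000, 0.5000, 0.3000)
After 2 transfers: (0.1700, 0.4800, 0.3500)
After 3 transfers: (0.1690, 0.4830, 0.3480)
After 4 transfers: (0.1686, 0.4831, 0.3483)
P(in Tier 1 after 4 transfers) = 0.4831

0.4831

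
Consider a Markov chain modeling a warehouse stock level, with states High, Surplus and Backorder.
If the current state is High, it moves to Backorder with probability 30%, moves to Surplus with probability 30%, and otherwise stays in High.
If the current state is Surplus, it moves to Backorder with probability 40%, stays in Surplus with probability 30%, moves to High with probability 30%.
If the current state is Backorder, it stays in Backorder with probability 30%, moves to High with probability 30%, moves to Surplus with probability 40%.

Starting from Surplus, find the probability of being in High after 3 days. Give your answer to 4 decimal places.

Propagate the distribution vector 3 days from Surplus.
After 0 days: (0.0000, 1.0000, 0.0000)
After 1 day: (0.3000, 0.3000, 0.4000)
After 2 days: (0.3300, 0.3400, 0.3300)
After 3 days: (0.3330, 0.3330, 0.3340)
P(in High after 3 days) = 0.3330

0.3330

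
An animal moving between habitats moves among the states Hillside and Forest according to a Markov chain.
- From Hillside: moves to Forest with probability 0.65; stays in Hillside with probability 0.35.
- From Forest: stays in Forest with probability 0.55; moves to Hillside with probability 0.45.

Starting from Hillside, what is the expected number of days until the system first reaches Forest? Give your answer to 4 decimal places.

1.5385

Let t(s) be the expected number of days to first reach Forest from state s, with t(Forest) = 0. Conditioning on the first day:
t(Hillside) = 1 + 0.35·t(Hillside)
Solving: t(Hillside) = 1.5385.
Expected days from Hillside to Forest: 1.5385.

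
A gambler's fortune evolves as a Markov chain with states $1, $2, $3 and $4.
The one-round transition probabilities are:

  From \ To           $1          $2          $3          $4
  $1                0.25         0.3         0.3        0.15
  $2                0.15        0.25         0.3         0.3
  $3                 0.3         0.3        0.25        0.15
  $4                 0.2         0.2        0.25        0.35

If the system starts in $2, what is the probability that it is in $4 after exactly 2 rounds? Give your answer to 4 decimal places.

0.2475

Propagate the distribution vector 2 rounds from $2.
After 0 rounds: (0.0000, 1.0000, 0.0000, 0.0000)
After 1 round: (0.1500, 0.2500, 0.3000, 0.3000)
After 2 rounds: (0.2250, 0.2575, 0.2700, 0.2475)
P(in $4 after 2 rounds) = 0.2475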